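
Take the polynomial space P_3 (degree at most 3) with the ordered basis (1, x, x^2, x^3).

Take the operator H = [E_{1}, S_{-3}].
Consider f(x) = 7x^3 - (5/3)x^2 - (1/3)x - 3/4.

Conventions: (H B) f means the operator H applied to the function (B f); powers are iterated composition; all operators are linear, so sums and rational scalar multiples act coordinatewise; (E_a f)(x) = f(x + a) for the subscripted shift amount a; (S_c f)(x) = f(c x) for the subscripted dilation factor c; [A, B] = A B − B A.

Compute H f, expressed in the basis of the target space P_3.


S_{-3} f = -189x^3 - 15x^2 + x - 3/4
E_{1} S_{-3} f = -189x^3 - 582x^2 - 596x - 815/4
E_{1} f = 7x^3 + (58/3)x^2 + (52/3)x + 17/4
S_{-3} E_{1} f = -189x^3 + 174x^2 - 52x + 17/4
[E_{1}, S_{-3}] f = -756x^2 - 544x - 208

g(x) = -756x^2 - 544x - 208


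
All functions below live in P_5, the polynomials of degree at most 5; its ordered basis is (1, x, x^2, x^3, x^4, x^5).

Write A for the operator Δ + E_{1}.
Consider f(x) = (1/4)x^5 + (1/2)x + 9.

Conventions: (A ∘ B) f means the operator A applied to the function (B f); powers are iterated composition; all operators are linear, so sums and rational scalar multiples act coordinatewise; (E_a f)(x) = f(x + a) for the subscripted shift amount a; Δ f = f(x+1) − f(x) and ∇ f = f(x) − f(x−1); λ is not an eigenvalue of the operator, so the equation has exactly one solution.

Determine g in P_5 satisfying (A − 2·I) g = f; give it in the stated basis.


g(x) = -(1/4)x^5 - (5/2)x^4 - 25x^3 - 185x^2 - 913x - 4521/2

write g with unknown coordinates in the stated basis and equate coefficients in (A − 2·I) g = f
solving from the highest basis element down gives g = -(1/4)x^5 - (5/2)x^4 - 25x^3 - 185x^2 - 913x - 4521/2
check: A g = -(1/4)x^5 - 5x^4 - 50x^3 - 370x^2 - (3651/2)x - 4512
so A g − 2·g = (1/4)x^5 + (1/2)x + 9 = f ✓


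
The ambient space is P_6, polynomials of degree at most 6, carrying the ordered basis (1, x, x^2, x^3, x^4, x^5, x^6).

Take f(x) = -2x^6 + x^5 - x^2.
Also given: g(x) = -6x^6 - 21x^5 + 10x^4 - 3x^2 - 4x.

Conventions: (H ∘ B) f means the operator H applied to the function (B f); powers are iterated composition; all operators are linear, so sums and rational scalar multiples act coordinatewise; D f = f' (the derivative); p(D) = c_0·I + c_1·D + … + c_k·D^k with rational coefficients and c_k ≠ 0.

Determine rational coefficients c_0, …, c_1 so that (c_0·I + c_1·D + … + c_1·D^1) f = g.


p(D) = 3·I + 2·D, i.e. c_0 = 3, c_1 = 2

D^0 f = -2x^6 + x^5 - x^2
D^1 f = -12x^5 + 5x^4 - 2x
matching coefficients of g against c_0 f + c_1 Df + … from the top degree down determines the c_i
solution: c_0 = 3, c_1 = 2


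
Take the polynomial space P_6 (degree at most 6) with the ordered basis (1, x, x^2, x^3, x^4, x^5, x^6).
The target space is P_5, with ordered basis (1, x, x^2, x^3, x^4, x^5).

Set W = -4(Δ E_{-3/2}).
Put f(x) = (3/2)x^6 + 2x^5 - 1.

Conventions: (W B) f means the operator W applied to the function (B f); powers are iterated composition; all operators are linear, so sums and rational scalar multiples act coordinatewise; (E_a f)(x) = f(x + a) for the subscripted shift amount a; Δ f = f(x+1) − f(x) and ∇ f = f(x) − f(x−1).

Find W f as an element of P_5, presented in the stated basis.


the image equals g(x) = -36x^5 + 140x^4 - 230x^3 + 190x^2 - (289/4)x + 31/4

E_{-3/2} f = (3/2)x^6 - (23/2)x^5 + (285/8)x^4 - (225/4)x^3 + (1485/32)x^2 - (567/32)x + 115/128
Δ E_{-3/2} f = 9x^5 - 35x^4 + (115/2)x^3 - (95/2)x^2 + (289/16)x - 31/16
(-4(Δ E_{-3/2})) f = -36x^5 + 140x^4 - 230x^3 + 190x^2 - (289/4)x + 31/4


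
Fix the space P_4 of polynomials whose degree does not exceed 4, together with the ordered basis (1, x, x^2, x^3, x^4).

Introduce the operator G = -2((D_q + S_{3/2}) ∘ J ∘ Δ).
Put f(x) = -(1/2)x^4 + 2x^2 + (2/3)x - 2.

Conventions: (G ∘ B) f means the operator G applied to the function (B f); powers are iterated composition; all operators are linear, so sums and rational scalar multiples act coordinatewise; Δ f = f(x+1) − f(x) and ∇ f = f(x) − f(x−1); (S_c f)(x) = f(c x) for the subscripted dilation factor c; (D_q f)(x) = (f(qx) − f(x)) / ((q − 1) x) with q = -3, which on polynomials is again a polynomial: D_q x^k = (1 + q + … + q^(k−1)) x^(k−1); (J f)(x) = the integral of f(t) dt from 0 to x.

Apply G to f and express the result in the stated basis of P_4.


Δ f = -2x^3 - 3x^2 + 2x + 13/6
J Δ f = -(1/2)x^4 - x^3 + x^2 + (13/6)x
D_q J Δ f = 10x^3 - 7x^2 - 2x + 13/6
S_{3/2} J Δ f = -(81/32)x^4 - (27/8)x^3 + (9/4)x^2 + (13/4)x
(D_q + S_{3/2}) J Δ f = -(81/32)x^4 + (53/8)x^3 - (19/4)x^2 + (5/4)x + 13/6
(-2((D_q + S_{3/2}) ∘ J ∘ Δ)) f = (81/16)x^4 - (53/4)x^3 + (19/2)x^2 - (5/2)x - 13/3

the image equals g(x) = (81/16)x^4 - (53/4)x^3 + (19/2)x^2 - (5/2)x - 13/3


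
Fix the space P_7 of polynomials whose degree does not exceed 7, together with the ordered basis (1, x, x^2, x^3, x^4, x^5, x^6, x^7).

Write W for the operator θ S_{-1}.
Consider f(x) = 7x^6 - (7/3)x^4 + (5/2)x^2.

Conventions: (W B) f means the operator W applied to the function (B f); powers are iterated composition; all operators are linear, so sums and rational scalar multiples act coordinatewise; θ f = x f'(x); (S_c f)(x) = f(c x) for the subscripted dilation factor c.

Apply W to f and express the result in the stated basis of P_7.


S_{-1} f = 7x^6 - (7/3)x^4 + (5/2)x^2
θ S_{-1} f = 42x^6 - (28/3)x^4 + 5x^2

g(x) = 42x^6 - (28/3)x^4 + 5x^2


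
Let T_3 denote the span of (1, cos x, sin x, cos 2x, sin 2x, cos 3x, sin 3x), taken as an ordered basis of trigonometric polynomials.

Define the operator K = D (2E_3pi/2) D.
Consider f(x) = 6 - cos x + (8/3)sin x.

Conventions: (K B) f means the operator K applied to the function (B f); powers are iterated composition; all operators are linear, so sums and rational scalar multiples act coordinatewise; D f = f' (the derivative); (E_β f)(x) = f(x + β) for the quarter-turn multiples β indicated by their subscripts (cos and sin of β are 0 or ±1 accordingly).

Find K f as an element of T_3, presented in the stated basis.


D f = (8/3)cos x + sin x
E_3pi/2 D f = -cos x + (8/3)sin x
(2E_3pi/2) D f = -2cos x + (16/3)sin x
D (2E_3pi/2) D f = (16/3)cos x + 2sin x

g(x) = (16/3)cos x + 2sin x


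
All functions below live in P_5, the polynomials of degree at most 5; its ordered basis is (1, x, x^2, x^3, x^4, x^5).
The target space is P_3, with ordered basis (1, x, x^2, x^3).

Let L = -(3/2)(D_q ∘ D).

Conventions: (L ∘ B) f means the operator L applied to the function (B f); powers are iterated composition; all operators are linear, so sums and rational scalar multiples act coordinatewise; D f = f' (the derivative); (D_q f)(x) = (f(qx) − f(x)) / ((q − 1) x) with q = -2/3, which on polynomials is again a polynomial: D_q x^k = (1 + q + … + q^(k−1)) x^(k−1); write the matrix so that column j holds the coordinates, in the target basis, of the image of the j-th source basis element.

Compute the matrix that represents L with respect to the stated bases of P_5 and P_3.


image of 1: 0
image of x: 0
image of x^2: -3
image of x^3: -(3/2)x
image of x^4: -(14/3)x^2
image of x^5: -(65/18)x^3
each image's coordinates form column j of the matrix

the matrix is [[0, 0, -3, 0, 0, 0]; [0, 0, 0, -3/2, 0, 0]; [0, 0, 0, 0, -14/3, 0]; [0, 0, 0, 0, 0, -65/18]] (rows listed top to bottom)


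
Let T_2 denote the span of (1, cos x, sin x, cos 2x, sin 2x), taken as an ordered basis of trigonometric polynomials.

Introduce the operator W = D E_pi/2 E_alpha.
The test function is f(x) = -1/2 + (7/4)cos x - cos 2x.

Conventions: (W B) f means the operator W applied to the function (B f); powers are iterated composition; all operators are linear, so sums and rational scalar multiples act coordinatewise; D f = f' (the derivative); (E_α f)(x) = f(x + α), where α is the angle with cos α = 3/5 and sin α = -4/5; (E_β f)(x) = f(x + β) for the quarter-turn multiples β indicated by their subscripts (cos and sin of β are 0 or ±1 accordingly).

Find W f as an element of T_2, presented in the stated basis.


the image equals g(x) = -(21/20)cos x - (7/5)sin x + (48/25)cos 2x + (14/25)sin 2x

E_alpha f = -1/2 + (21/20)cos x + (7/5)sin x + (7/25)cos 2x - (24/25)sin 2x
E_pi/2 E_alpha f = -1/2 + (7/5)cos x - (21/20)sin x - (7/25)cos 2x + (24/25)sin 2x
D E_pi/2 E_alpha f = -(21/20)cos x - (7/5)sin x + (48/25)cos 2x + (14/25)sin 2x


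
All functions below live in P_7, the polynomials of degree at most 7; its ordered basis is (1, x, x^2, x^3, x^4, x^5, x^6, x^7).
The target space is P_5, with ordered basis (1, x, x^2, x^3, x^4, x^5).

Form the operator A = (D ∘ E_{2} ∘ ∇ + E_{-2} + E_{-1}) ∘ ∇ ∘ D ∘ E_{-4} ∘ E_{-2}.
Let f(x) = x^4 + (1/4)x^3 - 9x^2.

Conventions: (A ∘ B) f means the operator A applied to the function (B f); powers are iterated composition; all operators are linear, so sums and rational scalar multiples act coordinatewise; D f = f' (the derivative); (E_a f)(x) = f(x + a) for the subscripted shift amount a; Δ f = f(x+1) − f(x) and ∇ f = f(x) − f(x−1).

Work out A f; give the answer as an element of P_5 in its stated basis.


E_{-2} f = x^4 - (31/4)x^3 + (27/2)x^2 + 7x - 22
E_{-4} E_{-2} f = x^4 - (95/4)x^3 + (405/2)x^2 - 729x + 918
D (E_{-4} ∘ E_{-2}) f = 4x^3 - (285/4)x^2 + 405x - 729
∇ D (E_{-4} ∘ E_{-2}) f = 12x^2 - (309/2)x + 1921/4
∇ (∇ ∘ D ∘ E_{-4} ∘ E_{-2}) f = 24x - 333/2
E_{2} ∇ (∇ ∘ D ∘ E_{-4} ∘ E_{-2}) f = 24x - 237/2
D E_{2} ∇ (∇ ∘ D ∘ E_{-4} ∘ E_{-2}) f = 24
E_{-2} (∇ ∘ D ∘ E_{-4} ∘ E_{-2}) f = 12x^2 - (405/2)x + 3349/4
E_{-1} (∇ ∘ D ∘ E_{-4} ∘ E_{-2}) f = 12x^2 - (357/2)x + 2587/4
(D ∘ E_{2} ∘ ∇ + E_{-2} + E_{-1}) (∇ ∘ D ∘ E_{-4} ∘ E_{-2}) f = 24x^2 - 381x + 1508

g(x) = 24x^2 - 381x + 1508


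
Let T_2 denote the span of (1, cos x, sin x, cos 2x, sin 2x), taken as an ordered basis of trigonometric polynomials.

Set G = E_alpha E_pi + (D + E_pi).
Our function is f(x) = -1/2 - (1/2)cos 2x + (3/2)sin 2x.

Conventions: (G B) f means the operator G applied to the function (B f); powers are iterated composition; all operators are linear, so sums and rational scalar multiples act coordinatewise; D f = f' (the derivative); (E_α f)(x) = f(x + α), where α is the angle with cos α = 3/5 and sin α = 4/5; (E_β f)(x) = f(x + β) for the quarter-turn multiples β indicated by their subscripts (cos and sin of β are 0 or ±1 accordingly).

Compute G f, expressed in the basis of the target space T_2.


E_pi f = -1/2 - (1/2)cos 2x + (3/2)sin 2x
E_alpha E_pi f = -1/2 + (79/50)cos 2x + (3/50)sin 2x
D f = 3cos 2x + sin 2x
E_pi f = -1/2 - (1/2)cos 2x + (3/2)sin 2x
(D + E_pi) f = -1/2 + (5/2)cos 2x + (5/2)sin 2x
(E_alpha E_pi + (D + E_pi)) f = -1 + (102/25)cos 2x + (64/25)sin 2x

the image equals g(x) = -1 + (102/25)cos 2x + (64/25)sin 2x


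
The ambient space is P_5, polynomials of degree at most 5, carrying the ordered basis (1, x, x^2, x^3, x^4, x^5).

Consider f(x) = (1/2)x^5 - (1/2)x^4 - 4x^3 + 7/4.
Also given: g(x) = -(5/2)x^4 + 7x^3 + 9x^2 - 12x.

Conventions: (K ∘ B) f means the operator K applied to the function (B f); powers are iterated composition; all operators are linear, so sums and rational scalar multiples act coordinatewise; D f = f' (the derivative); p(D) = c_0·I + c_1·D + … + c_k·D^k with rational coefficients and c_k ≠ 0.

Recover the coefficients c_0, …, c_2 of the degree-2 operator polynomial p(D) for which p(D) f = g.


D^0 f = (1/2)x^5 - (1/2)x^4 - 4x^3 + 7/4
D^1 f = (5/2)x^4 - 2x^3 - 12x^2
D^2 f = 10x^3 - 6x^2 - 24x
matching coefficients of g against c_0 f + c_1 Df + … from the top degree down determines the c_i
solution: c_0 = 0, c_1 = -1, c_2 = 1/2

c_0 = 0, c_1 = -1, c_2 = 1/2


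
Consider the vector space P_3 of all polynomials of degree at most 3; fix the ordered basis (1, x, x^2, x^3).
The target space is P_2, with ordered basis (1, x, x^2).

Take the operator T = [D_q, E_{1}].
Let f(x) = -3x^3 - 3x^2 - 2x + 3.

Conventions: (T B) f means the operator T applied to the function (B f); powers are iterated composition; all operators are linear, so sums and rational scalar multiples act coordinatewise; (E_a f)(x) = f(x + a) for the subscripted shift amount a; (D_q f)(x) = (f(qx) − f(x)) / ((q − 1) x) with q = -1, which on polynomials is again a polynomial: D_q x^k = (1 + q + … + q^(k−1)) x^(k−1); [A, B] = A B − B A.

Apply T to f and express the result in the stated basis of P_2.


E_{1} f = -3x^3 - 12x^2 - 17x - 5
D_q E_{1} f = -3x^2 - 17
D_q f = -3x^2 - 2
E_{1} D_q f = -3x^2 - 6x - 5
[D_q, E_{1}] f = 6x - 12

the result is g(x) = 6x - 12


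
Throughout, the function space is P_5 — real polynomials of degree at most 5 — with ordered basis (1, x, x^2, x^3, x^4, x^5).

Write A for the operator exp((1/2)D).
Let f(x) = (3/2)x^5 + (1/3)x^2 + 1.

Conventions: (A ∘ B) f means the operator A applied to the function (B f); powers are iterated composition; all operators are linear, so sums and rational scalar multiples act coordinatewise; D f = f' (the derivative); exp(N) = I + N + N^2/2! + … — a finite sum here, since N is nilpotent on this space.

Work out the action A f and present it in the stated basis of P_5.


the result is g(x) = (3/2)x^5 + (15/4)x^4 + (15/4)x^3 + (53/24)x^2 + (77/96)x + 217/192

order-1 term: (15/4)x^4 + (1/3)x
order-2 term: (15/4)x^3 + 1/12
order-3 term: (15/8)x^2
order-4 term: (15/32)x
order-5 term: 3/64
the series for exp((1/2)D) f terminates at order 5
exp((1/2)D) f = (3/2)x^5 + (15/4)x^4 + (15/4)x^3 + (53/24)x^2 + (77/96)x + 217/192


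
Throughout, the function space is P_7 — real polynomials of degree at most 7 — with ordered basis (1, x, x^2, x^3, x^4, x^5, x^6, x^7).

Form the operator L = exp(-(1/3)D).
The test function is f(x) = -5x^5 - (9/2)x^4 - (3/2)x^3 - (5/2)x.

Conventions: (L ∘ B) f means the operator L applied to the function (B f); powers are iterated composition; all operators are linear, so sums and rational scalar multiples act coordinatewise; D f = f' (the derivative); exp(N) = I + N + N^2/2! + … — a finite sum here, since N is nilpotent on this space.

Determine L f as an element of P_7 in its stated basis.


order-1 term: (25/3)x^4 + 6x^3 + (3/2)x^2 + 5/6
order-2 term: -(50/9)x^3 - 3x^2 - (1/2)x
order-3 term: (50/27)x^2 + (2/3)x + 1/18
order-4 term: -(25/81)x - 1/18
order-5 term: 5/243
the series for exp(-(1/3)D) f terminates at order 5
exp(-(1/3)D) f = -5x^5 + (23/6)x^4 - (19/18)x^3 + (19/54)x^2 - (214/81)x + 415/486

the image equals g(x) = -5x^5 + (23/6)x^4 - (19/18)x^3 + (19/54)x^2 - (214/81)x + 415/486


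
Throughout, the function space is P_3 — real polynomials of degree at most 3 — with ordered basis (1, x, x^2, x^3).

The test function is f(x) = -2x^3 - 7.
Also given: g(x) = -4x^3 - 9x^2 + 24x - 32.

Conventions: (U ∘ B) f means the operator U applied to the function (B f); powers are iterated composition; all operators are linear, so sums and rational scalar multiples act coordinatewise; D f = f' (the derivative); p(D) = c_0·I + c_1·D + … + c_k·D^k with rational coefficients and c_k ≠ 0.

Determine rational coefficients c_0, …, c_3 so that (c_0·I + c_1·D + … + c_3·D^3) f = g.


c_0 = 2, c_1 = 3/2, c_2 = -2, c_3 = 3/2

D^0 f = -2x^3 - 7
D^1 f = -6x^2
D^2 f = -12x
D^3 f = -12
matching coefficients of g against c_0 f + c_1 Df + … from the top degree down determines the c_i
solution: c_0 = 2, c_1 = 3/2, c_2 = -2, c_3 = 3/2


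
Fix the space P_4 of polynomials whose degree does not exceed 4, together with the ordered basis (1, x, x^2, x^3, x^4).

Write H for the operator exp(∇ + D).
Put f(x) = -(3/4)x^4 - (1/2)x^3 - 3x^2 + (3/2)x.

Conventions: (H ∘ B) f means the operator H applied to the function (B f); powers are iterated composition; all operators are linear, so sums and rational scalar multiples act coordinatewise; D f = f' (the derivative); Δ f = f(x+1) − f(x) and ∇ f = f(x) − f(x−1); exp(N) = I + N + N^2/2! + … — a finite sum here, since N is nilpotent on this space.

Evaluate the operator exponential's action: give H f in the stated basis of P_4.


the image equals g(x) = -(3/4)x^4 - (13/2)x^3 - (39/2)x^2 - 24x - 9

order-1 term: -6x^3 + (3/2)x^2 - (27/2)x + 25/4
order-2 term: -18x^2 + 12x - 69/4
order-3 term: -24x + 14
order-4 term: -12
the series for exp(∇ + D) f terminates at order 4
exp(∇ + D) f = -(3/4)x^4 - (13/2)x^3 - (39/2)x^2 - 24x - 9


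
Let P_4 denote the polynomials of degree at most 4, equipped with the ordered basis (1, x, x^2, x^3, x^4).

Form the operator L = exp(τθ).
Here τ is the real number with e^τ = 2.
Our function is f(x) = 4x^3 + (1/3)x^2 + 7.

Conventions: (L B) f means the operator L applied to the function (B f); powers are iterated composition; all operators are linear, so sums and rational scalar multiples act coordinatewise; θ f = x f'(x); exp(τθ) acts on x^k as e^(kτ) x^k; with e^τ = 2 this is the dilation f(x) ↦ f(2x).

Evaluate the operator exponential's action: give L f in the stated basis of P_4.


exp(τθ) x^k = e^(kτ) x^k; with e^τ = 2 this sends x^k to 2^k x^k
x^2 ↦ 4 x^2
x^3 ↦ 8 x^3
applying this coordinatewise to f: exp(τθ) f = 32x^3 + (4/3)x^2 + 7

g(x) = 32x^3 + (4/3)x^2 + 7


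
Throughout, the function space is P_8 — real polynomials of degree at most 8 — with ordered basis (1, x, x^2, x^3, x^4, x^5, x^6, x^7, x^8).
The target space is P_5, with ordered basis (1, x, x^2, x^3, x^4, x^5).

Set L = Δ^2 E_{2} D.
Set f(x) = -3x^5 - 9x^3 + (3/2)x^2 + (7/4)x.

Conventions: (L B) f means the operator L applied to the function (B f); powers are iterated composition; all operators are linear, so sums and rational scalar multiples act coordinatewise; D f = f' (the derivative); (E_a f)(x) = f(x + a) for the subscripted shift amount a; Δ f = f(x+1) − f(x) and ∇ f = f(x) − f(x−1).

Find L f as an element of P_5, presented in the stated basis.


the result is g(x) = -180x^2 - 1080x - 1704

D f = -15x^4 - 27x^2 + 3x + 7/4
E_{2} D f = -15x^4 - 120x^3 - 387x^2 - 585x - 1361/4
Δ (E_{2} D) f = -60x^3 - 450x^2 - 1194x - 1107
Δ Δ (E_{2} D) f = -180x^2 - 1080x - 1704


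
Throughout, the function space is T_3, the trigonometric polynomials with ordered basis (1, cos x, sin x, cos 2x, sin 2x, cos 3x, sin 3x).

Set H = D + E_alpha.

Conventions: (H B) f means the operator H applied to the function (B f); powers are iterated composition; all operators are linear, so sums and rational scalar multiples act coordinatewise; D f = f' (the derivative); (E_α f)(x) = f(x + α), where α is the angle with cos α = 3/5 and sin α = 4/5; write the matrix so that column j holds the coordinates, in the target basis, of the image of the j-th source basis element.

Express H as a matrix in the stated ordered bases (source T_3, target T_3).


image of 1: 1
image of cos x: (3/5)cos x - (9/5)sin x
image of sin x: (9/5)cos x + (3/5)sin x
image of cos 2x: -(7/25)cos 2x - (74/25)sin 2x
image of sin 2x: (74/25)cos 2x - (7/25)sin 2x
image of cos 3x: -(117/125)cos 3x - (419/125)sin 3x
image of sin 3x: (419/125)cos 3x - (117/125)sin 3x
each image's coordinates form column j of the matrix

the matrix is [[1, 0, 0, 0, 0, 0, 0]; [0, 3/5, 9/5, 0, 0, 0, 0]; [0, -9/5, 3/5, 0, 0, 0, 0]; [0, 0, 0, -7/25, 74/25, 0, 0]; [0, 0, 0, -74/25, -7/25, 0, 0]; [0, 0, 0, 0, 0, -117/125, 419/125]; [0, 0, 0, 0, 0, -419/125, -117/125]] (rows listed top to bottom)


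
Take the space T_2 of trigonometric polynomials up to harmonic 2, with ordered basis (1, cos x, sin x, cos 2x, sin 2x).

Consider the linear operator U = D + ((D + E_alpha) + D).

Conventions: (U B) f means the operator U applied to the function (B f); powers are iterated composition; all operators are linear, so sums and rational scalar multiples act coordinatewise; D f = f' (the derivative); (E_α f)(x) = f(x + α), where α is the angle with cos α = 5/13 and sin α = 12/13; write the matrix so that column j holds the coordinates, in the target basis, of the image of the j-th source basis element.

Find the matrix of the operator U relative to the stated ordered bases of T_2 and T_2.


the matrix is [[1, 0, 0, 0, 0]; [0, 5/13, 51/13, 0, 0]; [0, -51/13, 5/13, 0, 0]; [0, 0, 0, -119/169, 1134/169]; [0, 0, 0, -1134/169, -119/169]] (rows listed top to bottom)

image of 1: 1
image of cos x: (5/13)cos x - (51/13)sin x
image of sin x: (51/13)cos x + (5/13)sin x
image of cos 2x: -(119/169)cos 2x - (1134/169)sin 2x
image of sin 2x: (1134/169)cos 2x - (119/169)sin 2x
each image's coordinates form column j of the matrix


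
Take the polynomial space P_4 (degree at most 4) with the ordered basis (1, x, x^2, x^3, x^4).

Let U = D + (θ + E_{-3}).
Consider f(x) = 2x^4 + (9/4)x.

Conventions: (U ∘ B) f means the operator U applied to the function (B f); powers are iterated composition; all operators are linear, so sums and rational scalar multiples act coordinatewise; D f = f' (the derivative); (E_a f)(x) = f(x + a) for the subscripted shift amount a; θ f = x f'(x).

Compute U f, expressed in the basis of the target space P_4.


g(x) = 10x^4 - 16x^3 + 108x^2 - (423/2)x + 315/2

D f = 8x^3 + 9/4
θ f = 8x^4 + (9/4)x
E_{-3} f = 2x^4 - 24x^3 + 108x^2 - (855/4)x + 621/4
(θ + E_{-3}) f = 10x^4 - 24x^3 + 108x^2 - (423/2)x + 621/4
(D + (θ + E_{-3})) f = 10x^4 - 16x^3 + 108x^2 - (423/2)x + 315/2


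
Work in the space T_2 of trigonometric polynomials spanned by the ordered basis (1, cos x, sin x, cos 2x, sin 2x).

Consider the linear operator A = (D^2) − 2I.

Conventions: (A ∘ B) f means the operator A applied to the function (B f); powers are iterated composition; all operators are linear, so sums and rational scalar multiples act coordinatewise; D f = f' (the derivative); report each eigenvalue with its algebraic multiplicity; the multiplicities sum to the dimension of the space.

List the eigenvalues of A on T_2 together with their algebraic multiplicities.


image of 1: -2
image of cos x: -3cos x
image of sin x: -3sin x
image of cos 2x: -6cos 2x
image of sin 2x: -6sin 2x
the matrix is diagonal; its diagonal is (-2, -3, -3, -6, -6)
for a triangular matrix the eigenvalues are the diagonal entries, with algebraic multiplicity their repetition count

λ = -6 (multiplicity 2), λ = -3 (multiplicity 2), λ = -2 (multiplicity 1)


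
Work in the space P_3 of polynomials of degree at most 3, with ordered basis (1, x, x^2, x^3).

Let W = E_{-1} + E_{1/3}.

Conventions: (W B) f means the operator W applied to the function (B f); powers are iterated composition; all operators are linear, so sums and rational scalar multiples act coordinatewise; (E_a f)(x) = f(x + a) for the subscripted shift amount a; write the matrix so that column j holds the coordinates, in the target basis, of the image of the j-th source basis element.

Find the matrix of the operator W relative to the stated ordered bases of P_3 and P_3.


the matrix is [[2, -2/3, 10/9, -26/27]; [0, 2, -4/3, 10/3]; [0, 0, 2, -2]; [0, 0, 0, 2]] (rows listed top to bottom)

image of 1: 2
image of x: 2x - 2/3
image of x^2: 2x^2 - (4/3)x + 10/9
image of x^3: 2x^3 - 2x^2 + (10/3)x - 26/27
each image's coordinates form column j of the matrix


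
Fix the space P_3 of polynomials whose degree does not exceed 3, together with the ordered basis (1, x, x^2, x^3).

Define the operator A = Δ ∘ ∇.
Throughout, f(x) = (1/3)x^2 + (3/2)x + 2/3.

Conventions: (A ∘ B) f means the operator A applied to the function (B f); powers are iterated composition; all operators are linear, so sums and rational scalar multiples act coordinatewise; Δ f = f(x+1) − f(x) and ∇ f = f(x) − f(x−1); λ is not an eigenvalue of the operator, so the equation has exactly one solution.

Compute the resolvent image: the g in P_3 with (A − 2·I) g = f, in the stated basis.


g(x) = -(1/6)x^2 - (3/4)x - 1/2

write g with unknown coordinates in the stated basis and equate coefficients in (A − 2·I) g = f
solving from the highest basis element down gives g = -(1/6)x^2 - (3/4)x - 1/2
check: A g = -1/3
so A g − 2·g = (1/3)x^2 + (3/2)x + 2/3 = f ✓


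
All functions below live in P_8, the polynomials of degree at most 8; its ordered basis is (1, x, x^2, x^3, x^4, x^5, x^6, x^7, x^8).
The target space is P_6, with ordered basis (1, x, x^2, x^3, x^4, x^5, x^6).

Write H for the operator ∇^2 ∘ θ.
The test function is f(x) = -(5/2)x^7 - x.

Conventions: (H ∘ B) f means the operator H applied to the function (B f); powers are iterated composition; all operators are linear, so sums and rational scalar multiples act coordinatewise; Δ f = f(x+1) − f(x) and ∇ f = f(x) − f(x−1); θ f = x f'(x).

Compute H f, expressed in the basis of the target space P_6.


θ f = -(35/2)x^7 - x
∇ θ f = -(245/2)x^6 + (735/2)x^5 - (1225/2)x^4 + (1225/2)x^3 - (735/2)x^2 + (245/2)x - 37/2
∇ ∇ θ f = -735x^5 + 3675x^4 - 8575x^3 + 11025x^2 - 7595x + 2205

g(x) = -735x^5 + 3675x^4 - 8575x^3 + 11025x^2 - 7595x + 2205


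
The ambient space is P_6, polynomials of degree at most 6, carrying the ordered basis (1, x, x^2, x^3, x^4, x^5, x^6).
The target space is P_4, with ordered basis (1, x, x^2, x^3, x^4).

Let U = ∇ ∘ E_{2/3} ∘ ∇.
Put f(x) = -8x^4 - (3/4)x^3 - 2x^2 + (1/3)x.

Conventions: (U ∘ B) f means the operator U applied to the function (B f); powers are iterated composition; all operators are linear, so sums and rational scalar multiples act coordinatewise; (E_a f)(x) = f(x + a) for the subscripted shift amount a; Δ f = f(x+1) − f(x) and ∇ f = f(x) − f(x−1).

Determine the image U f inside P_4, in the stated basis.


the image equals g(x) = -96x^2 + (119/2)x - 175/6

∇ f = -32x^3 + (183/4)x^2 - (135/4)x + 115/12
E_{2/3} ∇ f = -32x^3 - (73/4)x^2 - (185/12)x - 223/108
∇ E_{2/3} ∇ f = -96x^2 + (119/2)x - 175/6


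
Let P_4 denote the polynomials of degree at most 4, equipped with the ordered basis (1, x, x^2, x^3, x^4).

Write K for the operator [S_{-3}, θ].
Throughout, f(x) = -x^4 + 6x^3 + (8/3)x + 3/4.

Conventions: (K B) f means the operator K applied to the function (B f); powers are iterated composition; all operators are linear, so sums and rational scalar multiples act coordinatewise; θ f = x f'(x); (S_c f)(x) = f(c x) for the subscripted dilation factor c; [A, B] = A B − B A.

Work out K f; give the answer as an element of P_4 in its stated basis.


the image equals g(x) = 0

θ f = -4x^4 + 18x^3 + (8/3)x
S_{-3} θ f = -324x^4 - 486x^3 - 8x
S_{-3} f = -81x^4 - 162x^3 - 8x + 3/4
θ S_{-3} f = -324x^4 - 486x^3 - 8x
[S_{-3}, θ] f = 0


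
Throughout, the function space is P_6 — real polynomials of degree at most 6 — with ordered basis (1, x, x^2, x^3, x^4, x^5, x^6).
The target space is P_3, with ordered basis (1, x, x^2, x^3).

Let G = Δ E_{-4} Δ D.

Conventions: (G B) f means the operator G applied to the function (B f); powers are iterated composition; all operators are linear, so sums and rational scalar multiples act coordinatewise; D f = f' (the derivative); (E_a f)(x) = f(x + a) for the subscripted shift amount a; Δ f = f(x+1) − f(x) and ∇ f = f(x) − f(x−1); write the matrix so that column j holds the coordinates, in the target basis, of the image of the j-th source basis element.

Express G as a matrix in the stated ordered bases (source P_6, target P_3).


the matrix is [[0, 0, 0, 6, -72, 550, -3420]; [0, 0, 0, 0, 24, -360, 3300]; [0, 0, 0, 0, 0, 60, -1080]; [0, 0, 0, 0, 0, 0, 120]] (rows listed top to bottom)

image of 1: 0
image of x: 0
image of x^2: 0
image of x^3: 6
image of x^4: 24x - 72
image of x^5: 60x^2 - 360x + 550
image of x^6: 120x^3 - 1080x^2 + 3300x - 3420
each image's coordinates form column j of the matrix


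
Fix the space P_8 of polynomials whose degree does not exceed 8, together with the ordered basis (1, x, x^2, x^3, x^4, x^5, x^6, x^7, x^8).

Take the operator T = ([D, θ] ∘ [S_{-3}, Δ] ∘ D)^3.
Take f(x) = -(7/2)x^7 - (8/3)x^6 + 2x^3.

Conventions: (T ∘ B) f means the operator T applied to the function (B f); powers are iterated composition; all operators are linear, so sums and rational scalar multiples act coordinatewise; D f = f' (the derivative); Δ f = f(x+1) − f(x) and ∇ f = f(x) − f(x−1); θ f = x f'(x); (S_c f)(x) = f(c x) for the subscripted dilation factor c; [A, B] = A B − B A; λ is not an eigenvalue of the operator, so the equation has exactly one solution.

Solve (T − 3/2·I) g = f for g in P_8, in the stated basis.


g(x) = (7/3)x^7 + (16/9)x^6 - (4/3)x^3

write g with unknown coordinates in the stated basis and equate coefficients in (T − 3/2·I) g = f
solving from the highest basis element down gives g = (7/3)x^7 + (16/9)x^6 - (4/3)x^3
check: T g = 0
so T g − 3/2·g = -(7/2)x^7 - (8/3)x^6 + 2x^3 = f ✓


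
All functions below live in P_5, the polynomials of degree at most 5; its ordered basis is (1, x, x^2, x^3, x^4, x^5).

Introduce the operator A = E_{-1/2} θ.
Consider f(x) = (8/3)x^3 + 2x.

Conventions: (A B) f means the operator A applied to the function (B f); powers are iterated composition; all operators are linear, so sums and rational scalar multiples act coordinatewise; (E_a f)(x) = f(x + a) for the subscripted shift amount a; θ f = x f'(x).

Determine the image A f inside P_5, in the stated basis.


g(x) = 8x^3 - 12x^2 + 8x - 2

θ f = 8x^3 + 2x
E_{-1/2} θ f = 8x^3 - 12x^2 + 8x - 2


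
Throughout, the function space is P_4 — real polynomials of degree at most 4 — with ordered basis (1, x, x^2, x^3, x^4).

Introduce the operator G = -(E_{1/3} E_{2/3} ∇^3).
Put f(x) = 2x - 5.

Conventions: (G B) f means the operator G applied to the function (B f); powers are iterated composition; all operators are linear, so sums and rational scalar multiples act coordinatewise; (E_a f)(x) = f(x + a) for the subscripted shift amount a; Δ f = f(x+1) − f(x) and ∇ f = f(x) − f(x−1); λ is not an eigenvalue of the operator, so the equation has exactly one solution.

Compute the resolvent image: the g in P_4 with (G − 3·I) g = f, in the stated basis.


write g with unknown coordinates in the stated basis and equate coefficients in (G − 3·I) g = f
solving from the highest basis element down gives g = -(2/3)x + 5/3
check: G g = 0
so G g − 3·g = 2x - 5 = f ✓

the image equals g(x) = -(2/3)x + 5/3


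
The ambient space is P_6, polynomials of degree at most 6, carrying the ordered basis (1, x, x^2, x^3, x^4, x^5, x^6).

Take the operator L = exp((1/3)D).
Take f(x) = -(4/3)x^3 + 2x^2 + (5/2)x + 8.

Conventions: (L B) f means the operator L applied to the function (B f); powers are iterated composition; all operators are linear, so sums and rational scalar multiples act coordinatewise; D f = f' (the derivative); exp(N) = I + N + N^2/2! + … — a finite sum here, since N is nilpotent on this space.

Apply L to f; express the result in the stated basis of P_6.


order-1 term: -(4/3)x^2 + (4/3)x + 5/6
order-2 term: -(4/9)x + 2/9
order-3 term: -4/81
the series for exp((1/3)D) f terminates at order 3
exp((1/3)D) f = -(4/3)x^3 + (2/3)x^2 + (61/18)x + 1459/162

g(x) = -(4/3)x^3 + (2/3)x^2 + (61/18)x + 1459/162


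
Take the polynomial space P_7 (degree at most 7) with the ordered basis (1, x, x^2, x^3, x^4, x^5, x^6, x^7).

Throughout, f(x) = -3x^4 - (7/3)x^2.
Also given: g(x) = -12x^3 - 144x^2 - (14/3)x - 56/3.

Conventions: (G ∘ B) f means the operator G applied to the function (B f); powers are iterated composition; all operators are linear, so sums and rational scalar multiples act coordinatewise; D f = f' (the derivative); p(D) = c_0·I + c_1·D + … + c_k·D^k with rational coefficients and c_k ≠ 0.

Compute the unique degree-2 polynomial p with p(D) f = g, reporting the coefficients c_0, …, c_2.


c_0 = 0, c_1 = 1, c_2 = 4

D^0 f = -3x^4 - (7/3)x^2
D^1 f = -12x^3 - (14/3)x
D^2 f = -36x^2 - 14/3
matching coefficients of g against c_0 f + c_1 Df + … from the top degree down determines the c_i
solution: c_0 = 0, c_1 = 1, c_2 = 4


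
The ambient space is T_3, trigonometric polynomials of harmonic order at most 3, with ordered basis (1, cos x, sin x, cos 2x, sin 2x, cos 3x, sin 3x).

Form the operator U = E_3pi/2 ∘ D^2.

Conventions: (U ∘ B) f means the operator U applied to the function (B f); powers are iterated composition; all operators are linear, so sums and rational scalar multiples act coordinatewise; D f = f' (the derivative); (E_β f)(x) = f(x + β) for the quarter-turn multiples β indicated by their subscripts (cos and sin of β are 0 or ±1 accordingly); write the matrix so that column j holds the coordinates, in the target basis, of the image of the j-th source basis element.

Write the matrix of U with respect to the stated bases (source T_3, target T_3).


the matrix is [[0, 0, 0, 0, 0, 0, 0]; [0, 0, 1, 0, 0, 0, 0]; [0, -1, 0, 0, 0, 0, 0]; [0, 0, 0, 4, 0, 0, 0]; [0, 0, 0, 0, 4, 0, 0]; [0, 0, 0, 0, 0, 0, -9]; [0, 0, 0, 0, 0, 9, 0]] (rows listed top to bottom)

image of 1: 0
image of cos x: -sin x
image of sin x: cos x
image of cos 2x: 4cos 2x
image of sin 2x: 4sin 2x
image of cos 3x: 9sin 3x
image of sin 3x: -9cos 3x
each image's coordinates form column j of the matrix


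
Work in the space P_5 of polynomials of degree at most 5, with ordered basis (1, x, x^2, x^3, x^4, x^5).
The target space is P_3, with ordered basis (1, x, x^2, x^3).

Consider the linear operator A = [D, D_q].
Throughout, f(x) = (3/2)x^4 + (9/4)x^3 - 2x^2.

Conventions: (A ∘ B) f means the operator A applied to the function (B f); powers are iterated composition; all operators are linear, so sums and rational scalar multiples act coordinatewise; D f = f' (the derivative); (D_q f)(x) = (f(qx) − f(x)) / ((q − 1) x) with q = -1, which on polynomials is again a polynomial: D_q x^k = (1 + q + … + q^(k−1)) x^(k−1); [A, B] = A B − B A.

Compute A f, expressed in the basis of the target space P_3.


D_q f = (9/4)x^2
D D_q f = (9/2)x
D f = 6x^3 + (27/4)x^2 - 4x
D_q D f = 6x^2 - 4
[D, D_q] f = -6x^2 + (9/2)x + 4

the image equals g(x) = -6x^2 + (9/2)x + 4


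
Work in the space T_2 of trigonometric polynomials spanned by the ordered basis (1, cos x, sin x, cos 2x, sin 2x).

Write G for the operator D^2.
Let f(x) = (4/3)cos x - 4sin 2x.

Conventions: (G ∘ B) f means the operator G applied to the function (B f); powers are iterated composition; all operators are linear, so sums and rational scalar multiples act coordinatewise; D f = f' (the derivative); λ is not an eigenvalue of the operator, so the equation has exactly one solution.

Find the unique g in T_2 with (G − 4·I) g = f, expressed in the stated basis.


the image equals g(x) = -(4/15)cos x + (1/2)sin 2x

write g with unknown coordinates in the stated basis and equate coefficients in (G − 4·I) g = f
solving from the highest basis element down gives g = -(4/15)cos x + (1/2)sin 2x
check: G g = (4/15)cos x - 2sin 2x
so G g − 4·g = (4/3)cos x - 4sin 2x = f ✓


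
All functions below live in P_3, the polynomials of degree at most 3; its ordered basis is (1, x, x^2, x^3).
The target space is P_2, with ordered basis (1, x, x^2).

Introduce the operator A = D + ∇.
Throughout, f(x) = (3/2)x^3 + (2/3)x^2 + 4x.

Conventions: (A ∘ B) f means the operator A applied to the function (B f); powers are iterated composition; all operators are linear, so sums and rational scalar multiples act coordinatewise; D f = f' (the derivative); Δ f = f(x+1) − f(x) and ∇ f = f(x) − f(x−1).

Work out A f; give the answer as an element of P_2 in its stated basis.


the image equals g(x) = 9x^2 - (11/6)x + 53/6

D f = (9/2)x^2 + (4/3)x + 4
∇ f = (9/2)x^2 - (19/6)x + 29/6
(D + ∇) f = 9x^2 - (11/6)x + 53/6


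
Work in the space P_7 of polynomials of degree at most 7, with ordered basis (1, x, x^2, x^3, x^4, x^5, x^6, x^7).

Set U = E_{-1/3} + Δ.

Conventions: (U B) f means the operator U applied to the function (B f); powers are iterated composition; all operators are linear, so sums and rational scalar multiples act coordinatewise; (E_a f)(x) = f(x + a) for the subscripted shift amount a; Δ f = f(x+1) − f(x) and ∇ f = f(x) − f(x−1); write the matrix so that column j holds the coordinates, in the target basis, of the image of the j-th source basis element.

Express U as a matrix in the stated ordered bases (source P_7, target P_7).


the matrix is [[1, 2/3, 10/9, 26/27, 82/81, 242/243, 730/729, 2186/2187]; [0, 1, 4/3, 10/3, 104/27, 410/81, 484/81, 5110/729]; [0, 0, 1, 2, 20/3, 260/27, 410/27, 1694/81]; [0, 0, 0, 1, 8/3, 100/9, 520/27, 2870/81]; [0, 0, 0, 0, 1, 10/3, 50/3, 910/27]; [0, 0, 0, 0, 0, 1, 4, 70/3]; [0, 0, 0, 0, 0, 0, 1, 14/3]; [0, 0, 0, 0, 0, 0, 0, 1]] (rows listed top to bottom)

image of 1: 1
image of x: x + 2/3
image of x^2: x^2 + (4/3)x + 10/9
image of x^3: x^3 + 2x^2 + (10/3)x + 26/27
image of x^4: x^4 + (8/3)x^3 + (20/3)x^2 + (104/27)x + 82/81
image of x^5: x^5 + (10/3)x^4 + (100/9)x^3 + (260/27)x^2 + (410/81)x + 242/243
image of x^6: x^6 + 4x^5 + (50/3)x^4 + (520/27)x^3 + (410/27)x^2 + (484/81)x + 730/729
image of x^7: x^7 + (14/3)x^6 + (70/3)x^5 + (910/27)x^4 + (2870/81)x^3 + (1694/81)x^2 + (5110/729)x + 2186/2187
each image's coordinates form column j of the matrix


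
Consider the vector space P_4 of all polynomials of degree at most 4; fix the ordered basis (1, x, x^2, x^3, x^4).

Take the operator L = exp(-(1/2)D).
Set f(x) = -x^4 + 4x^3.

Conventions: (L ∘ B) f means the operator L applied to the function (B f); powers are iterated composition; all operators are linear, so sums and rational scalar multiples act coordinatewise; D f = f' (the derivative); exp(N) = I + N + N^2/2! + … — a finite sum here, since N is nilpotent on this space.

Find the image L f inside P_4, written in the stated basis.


order-1 term: 2x^3 - 6x^2
order-2 term: -(3/2)x^2 + 3x
order-3 term: (1/2)x - 1/2
order-4 term: -1/16
the series for exp(-(1/2)D) f terminates at order 4
exp(-(1/2)D) f = -x^4 + 6x^3 - (15/2)x^2 + (7/2)x - 9/16

the result is g(x) = -x^4 + 6x^3 - (15/2)x^2 + (7/2)x - 9/16


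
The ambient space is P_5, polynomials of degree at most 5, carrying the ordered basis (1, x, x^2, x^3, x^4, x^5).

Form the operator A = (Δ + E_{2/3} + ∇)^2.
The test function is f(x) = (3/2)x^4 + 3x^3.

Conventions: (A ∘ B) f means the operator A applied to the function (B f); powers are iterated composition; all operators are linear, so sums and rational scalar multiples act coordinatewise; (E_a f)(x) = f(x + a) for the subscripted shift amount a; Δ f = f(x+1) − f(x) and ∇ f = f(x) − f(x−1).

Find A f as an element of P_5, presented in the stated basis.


Δ f = 6x^3 + 18x^2 + 15x + 9/2
E_{2/3} f = (3/2)x^4 + 7x^3 + 10x^2 + (52/9)x + 32/27
∇ f = 6x^3 - 3x + 3/2
(Δ + E_{2/3} + ∇) f = (3/2)x^4 + 19x^3 + 28x^2 + (160/9)x + 194/27
Δ (Δ + E_{2/3} + ∇) f = 6x^3 + 66x^2 + 119x + 1193/18
E_{2/3} (Δ + E_{2/3} + ∇) f = (3/2)x^4 + 23x^3 + 70x^2 + (740/9)x + 1010/27
∇ (Δ + E_{2/3} + ∇) f = 6x^3 + 48x^2 + 5x + 131/18
(Δ + E_{2/3} + ∇) (Δ + E_{2/3} + ∇) f = (3/2)x^4 + 35x^3 + 184x^2 + (1856/9)x + 2996/27

the image equals g(x) = (3/2)x^4 + 35x^3 + 184x^2 + (1856/9)x + 2996/27


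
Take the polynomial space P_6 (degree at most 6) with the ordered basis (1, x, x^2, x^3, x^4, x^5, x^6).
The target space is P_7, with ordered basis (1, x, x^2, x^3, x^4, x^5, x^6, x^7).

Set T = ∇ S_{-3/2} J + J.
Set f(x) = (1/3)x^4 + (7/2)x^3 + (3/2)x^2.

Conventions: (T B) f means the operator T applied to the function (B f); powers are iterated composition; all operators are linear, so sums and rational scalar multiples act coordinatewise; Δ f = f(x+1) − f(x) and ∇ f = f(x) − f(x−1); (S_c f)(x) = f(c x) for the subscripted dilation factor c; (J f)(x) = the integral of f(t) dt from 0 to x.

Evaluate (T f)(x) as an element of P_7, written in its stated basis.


J f = (1/15)x^5 + (7/8)x^4 + (1/2)x^3
S_{-3/2} J f = -(81/160)x^5 + (567/128)x^4 - (27/16)x^3
∇ S_{-3/2} J f = -(81/32)x^4 + (729/32)x^3 - (2349/64)x^2 + (405/16)x - 4239/640
J f = (1/15)x^5 + (7/8)x^4 + (1/2)x^3
(∇ S_{-3/2} J + J) f = (1/15)x^5 - (53/32)x^4 + (745/32)x^3 - (2349/64)x^2 + (405/16)x - 4239/640

the result is g(x) = (1/15)x^5 - (53/32)x^4 + (745/32)x^3 - (2349/64)x^2 + (405/16)x - 4239/640


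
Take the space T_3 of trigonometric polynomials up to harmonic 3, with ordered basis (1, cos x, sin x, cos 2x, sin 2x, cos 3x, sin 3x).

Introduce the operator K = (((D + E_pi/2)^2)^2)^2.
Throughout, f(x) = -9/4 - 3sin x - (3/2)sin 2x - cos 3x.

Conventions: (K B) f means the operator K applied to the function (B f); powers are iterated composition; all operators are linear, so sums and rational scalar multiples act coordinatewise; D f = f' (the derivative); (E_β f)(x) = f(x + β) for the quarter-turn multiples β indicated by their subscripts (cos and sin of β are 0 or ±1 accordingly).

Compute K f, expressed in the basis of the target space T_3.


D f = -3cos x - 3cos 2x + 3sin 3x
E_pi/2 f = -9/4 - 3cos x + (3/2)sin 2x - sin 3x
(D + E_pi/2) f = -9/4 - 6cos x - 3cos 2x + (3/2)sin 2x + 2sin 3x
D (D + E_pi/2) f = 6sin x + 3cos 2x + 6sin 2x + 6cos 3x
E_pi/2 (D + E_pi/2) f = -9/4 + 6sin x + 3cos 2x - (3/2)sin 2x - 2cos 3x
(D + E_pi/2) (D + E_pi/2) f = -9/4 + 12sin x + 6cos 2x + (9/2)sin 2x + 4cos 3x
D (D + E_pi/2)^2 f = 12cos x + 9cos 2x - 12sin 2x - 12sin 3x
E_pi/2 (D + E_pi/2)^2 f = -9/4 + 12cos x - 6cos 2x - (9/2)sin 2x + 4sin 3x
(D + E_pi/2) (D + E_pi/2)^2 f = -9/4 + 24cos x + 3cos 2x - (33/2)sin 2x - 8sin 3x
D (D + E_pi/2) (D + E_pi/2)^2 f = -24sin x - 33cos 2x - 6sin 2x - 24cos 3x
E_pi/2 (D + E_pi/2) (D + E_pi/2)^2 f = -9/4 - 24sin x - 3cos 2x + (33/2)sin 2x + 8cos 3x
(D + E_pi/2) (D + E_pi/2) (D + E_pi/2)^2 f = -9/4 - 48sin x - 36cos 2x + (21/2)sin 2x - 16cos 3x
D ((D + E_pi/2)^2)^2 f = -48cos x + 21cos 2x + 72sin 2x + 48sin 3x
E_pi/2 ((D + E_pi/2)^2)^2 f = -9/4 - 48cos x + 36cos 2x - (21/2)sin 2x - 16sin 3x
(D + E_pi/2) ((D + E_pi/2)^2)^2 f = -9/4 - 96cos x + 57cos 2x + (123/2)sin 2x + 32sin 3x
D (D + E_pi/2) ((D + E_pi/2)^2)^2 f = 96sin x + 123cos 2x - 114sin 2x + 96cos 3x
E_pi/2 (D + E_pi/2) ((D + E_pi/2)^2)^2 f = -9/4 + 96sin x - 57cos 2x - (123/2)sin 2x - 32cos 3x
(D + E_pi/2) (D + E_pi/2) ((D + E_pi/2)^2)^2 f = -9/4 + 192sin x + 66cos 2x - (351/2)sin 2x + 64cos 3x
D (D + E_pi/2)^2 ((D + E_pi/2)^2)^2 f = 192cos x - 351cos 2x - 132sin 2x - 192sin 3x
E_pi/2 (D + E_pi/2)^2 ((D + E_pi/2)^2)^2 f = -9/4 + 192cos x - 66cos 2x + (351/2)sin 2x + 64sin 3x
(D + E_pi/2) (D + E_pi/2)^2 ((D + E_pi/2)^2)^2 f = -9/4 + 384cos x - 417cos 2x + (87/2)sin 2x - 128sin 3x
D (D + E_pi/2) (D + E_pi/2)^2 ((D + E_pi/2)^2)^2 f = -384sin x + 87cos 2x + 834sin 2x - 384cos 3x
E_pi/2 (D + E_pi/2) (D + E_pi/2)^2 ((D + E_pi/2)^2)^2 f = -9/4 - 384sin x + 417cos 2x - (87/2)sin 2x + 128cos 3x
(D + E_pi/2) (D + E_pi/2) (D + E_pi/2)^2 ((D + E_pi/2)^2)^2 f = -9/4 - 768sin x + 504cos 2x + (1581/2)sin 2x - 256cos 3x

g(x) = -9/4 - 768sin x + 504cos 2x + (1581/2)sin 2x - 256cos 3x
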